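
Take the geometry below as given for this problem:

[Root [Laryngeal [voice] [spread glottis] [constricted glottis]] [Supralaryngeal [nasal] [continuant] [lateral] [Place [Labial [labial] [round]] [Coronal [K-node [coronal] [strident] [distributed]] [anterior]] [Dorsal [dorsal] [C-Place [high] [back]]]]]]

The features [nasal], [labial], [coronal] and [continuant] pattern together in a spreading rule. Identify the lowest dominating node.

[nasal]: Root > Supralaryngeal > [nasal].
[labial]: Root > Supralaryngeal > Place > Labial > [labial].
[coronal]: Root > Supralaryngeal > Place > Coronal > K-node > [coronal].
[continuant]: Root > Supralaryngeal > [continuant].
Supralaryngeal is the lowest common ancestor — every listed feature sits under it, and no single subconstituent of Supralaryngeal covers them all.

Supralaryngeal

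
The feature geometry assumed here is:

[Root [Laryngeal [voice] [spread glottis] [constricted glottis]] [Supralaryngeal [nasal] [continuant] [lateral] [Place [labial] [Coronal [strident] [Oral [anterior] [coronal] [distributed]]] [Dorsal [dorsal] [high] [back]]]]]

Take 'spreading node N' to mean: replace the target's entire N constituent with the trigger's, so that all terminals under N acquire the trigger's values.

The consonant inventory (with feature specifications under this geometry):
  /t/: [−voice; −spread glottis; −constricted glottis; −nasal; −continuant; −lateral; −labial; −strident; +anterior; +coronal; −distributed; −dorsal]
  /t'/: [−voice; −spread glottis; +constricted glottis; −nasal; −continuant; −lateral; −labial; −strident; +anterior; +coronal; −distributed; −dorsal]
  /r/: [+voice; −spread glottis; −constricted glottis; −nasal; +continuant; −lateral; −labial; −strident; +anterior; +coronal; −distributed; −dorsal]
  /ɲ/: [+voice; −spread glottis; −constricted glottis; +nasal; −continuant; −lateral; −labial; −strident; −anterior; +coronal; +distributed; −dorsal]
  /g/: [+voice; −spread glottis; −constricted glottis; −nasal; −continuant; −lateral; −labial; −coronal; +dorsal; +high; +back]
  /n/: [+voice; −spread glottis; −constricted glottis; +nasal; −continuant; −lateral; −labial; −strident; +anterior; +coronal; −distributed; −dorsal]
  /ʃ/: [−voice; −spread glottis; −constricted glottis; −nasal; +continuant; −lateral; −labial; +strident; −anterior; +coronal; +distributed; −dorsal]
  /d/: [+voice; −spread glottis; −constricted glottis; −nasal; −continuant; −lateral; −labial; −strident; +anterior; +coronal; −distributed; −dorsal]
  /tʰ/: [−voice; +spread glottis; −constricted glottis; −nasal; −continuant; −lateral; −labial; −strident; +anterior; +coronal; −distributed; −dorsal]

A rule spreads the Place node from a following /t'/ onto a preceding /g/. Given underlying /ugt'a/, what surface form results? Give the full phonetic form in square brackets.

Terminals under Place in this geometry: [labial], [strident], [anterior], [coronal], [distributed], [dorsal], [high], [back].
The target acquires /t'/'s values for everything under Place — [−labial], [−strident], [+anterior], [+coronal], [−distributed], [−dorsal] — while keeping its own [voice], [spread glottis], [constricted glottis], ….
This feature bundle is that of [d], so /ugt'a/ surfaces as [udt'a].

[udt'a]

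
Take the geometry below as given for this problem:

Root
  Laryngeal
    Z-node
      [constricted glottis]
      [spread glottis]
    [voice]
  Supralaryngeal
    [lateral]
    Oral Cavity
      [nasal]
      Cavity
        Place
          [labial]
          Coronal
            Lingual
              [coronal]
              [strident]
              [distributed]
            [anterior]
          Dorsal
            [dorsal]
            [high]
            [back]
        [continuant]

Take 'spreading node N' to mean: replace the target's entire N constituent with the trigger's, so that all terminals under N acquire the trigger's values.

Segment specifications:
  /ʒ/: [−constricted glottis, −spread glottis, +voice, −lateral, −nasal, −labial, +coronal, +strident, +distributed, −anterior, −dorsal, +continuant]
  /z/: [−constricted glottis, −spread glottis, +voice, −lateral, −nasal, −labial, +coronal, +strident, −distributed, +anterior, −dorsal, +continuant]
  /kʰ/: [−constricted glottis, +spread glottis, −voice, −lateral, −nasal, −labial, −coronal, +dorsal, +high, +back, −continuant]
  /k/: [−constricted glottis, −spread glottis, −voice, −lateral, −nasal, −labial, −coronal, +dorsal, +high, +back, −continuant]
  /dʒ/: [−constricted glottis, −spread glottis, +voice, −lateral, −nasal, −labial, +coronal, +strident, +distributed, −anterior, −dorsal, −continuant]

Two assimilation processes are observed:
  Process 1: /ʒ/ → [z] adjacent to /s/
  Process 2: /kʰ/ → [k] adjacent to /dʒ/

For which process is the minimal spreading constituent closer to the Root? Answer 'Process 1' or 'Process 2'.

In Process 1, [anterior], [distributed] change, so the minimal spreading node is Coronal at depth 5.
In Process 2, [spread glottis] changes, so the minimal spreading node is [spread glottis] at depth 3.
Depth 3 < depth 5; Process 2 involves the structurally higher constituent [spread glottis].

Process 2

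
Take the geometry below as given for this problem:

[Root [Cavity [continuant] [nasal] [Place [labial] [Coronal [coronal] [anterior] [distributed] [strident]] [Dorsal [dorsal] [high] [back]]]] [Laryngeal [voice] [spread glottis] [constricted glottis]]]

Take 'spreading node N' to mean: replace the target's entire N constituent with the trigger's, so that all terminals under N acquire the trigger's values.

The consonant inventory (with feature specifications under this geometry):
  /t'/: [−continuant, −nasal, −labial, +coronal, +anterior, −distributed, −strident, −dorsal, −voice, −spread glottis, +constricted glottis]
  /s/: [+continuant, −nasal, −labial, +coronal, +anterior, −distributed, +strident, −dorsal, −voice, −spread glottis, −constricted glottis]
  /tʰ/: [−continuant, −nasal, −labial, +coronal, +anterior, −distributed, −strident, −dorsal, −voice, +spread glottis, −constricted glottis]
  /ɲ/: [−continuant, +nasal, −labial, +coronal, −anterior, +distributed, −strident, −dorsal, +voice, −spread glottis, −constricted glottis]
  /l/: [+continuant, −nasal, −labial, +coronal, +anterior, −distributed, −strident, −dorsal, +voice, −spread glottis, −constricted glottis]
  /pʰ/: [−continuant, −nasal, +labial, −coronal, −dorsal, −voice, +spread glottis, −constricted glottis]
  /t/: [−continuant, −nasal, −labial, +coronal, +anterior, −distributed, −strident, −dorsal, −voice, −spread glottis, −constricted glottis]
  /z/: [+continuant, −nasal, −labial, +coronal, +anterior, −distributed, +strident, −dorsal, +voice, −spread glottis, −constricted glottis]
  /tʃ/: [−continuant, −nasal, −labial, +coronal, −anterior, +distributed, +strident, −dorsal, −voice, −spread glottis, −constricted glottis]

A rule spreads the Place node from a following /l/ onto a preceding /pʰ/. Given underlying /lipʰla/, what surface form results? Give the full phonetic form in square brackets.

Terminals under Place in this geometry: [labial], [coronal], [anterior], [distributed], [strident], [dorsal], [high], [back].
After delinking /pʰ/'s Place and linking /l/'s, the affected terminals become [−labial], [+coronal], [+anterior], [−distributed], [−strident], [−dorsal]; [continuant], [nasal], [voice], … (outside Place) are retained from /pʰ/.
The resulting bundle matches /tʰ/ in the inventory; substituting it for /pʰ/ gives [litʰla].

[litʰla]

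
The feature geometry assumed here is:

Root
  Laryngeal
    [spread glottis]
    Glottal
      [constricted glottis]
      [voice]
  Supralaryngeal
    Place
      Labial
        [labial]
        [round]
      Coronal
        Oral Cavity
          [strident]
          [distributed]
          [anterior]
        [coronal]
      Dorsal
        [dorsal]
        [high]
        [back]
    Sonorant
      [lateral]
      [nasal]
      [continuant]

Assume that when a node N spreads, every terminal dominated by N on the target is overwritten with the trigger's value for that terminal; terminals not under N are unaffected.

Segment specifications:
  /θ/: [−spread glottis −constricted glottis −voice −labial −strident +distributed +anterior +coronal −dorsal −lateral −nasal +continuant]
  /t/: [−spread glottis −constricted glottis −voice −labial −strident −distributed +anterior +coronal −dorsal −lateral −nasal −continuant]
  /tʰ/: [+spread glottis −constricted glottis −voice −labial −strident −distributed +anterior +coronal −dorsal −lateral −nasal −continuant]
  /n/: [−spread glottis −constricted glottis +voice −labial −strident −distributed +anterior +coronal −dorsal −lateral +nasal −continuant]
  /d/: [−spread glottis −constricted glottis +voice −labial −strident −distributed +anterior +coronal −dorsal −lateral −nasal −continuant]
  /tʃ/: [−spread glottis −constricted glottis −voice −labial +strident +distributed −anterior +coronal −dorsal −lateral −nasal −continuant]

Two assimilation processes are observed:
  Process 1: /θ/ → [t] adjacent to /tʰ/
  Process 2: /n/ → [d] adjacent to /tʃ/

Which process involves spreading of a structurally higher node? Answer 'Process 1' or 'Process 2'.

Process 1: the features that change are [continuant], [distributed]; the minimal node is Supralaryngeal (depth 1).
In Process 2, [nasal] changes, so the minimal spreading node is [nasal] at depth 3.
Supralaryngeal (depth 1) sits above [nasal] (depth 3), making Process 1 the one with the higher spreading node.

Process 1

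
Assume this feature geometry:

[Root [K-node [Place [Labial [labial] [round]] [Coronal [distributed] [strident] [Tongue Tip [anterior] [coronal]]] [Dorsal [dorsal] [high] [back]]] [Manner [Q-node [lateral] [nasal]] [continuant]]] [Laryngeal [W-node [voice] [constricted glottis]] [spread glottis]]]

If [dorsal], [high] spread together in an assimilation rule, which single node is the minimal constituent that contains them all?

[dorsal] lies under Dorsal (below K-node).
[high] lies under Dorsal (below K-node).
Dorsal is the lowest common ancestor — every listed feature sits under it, and no single subconstituent of Dorsal covers them all.

Dorsal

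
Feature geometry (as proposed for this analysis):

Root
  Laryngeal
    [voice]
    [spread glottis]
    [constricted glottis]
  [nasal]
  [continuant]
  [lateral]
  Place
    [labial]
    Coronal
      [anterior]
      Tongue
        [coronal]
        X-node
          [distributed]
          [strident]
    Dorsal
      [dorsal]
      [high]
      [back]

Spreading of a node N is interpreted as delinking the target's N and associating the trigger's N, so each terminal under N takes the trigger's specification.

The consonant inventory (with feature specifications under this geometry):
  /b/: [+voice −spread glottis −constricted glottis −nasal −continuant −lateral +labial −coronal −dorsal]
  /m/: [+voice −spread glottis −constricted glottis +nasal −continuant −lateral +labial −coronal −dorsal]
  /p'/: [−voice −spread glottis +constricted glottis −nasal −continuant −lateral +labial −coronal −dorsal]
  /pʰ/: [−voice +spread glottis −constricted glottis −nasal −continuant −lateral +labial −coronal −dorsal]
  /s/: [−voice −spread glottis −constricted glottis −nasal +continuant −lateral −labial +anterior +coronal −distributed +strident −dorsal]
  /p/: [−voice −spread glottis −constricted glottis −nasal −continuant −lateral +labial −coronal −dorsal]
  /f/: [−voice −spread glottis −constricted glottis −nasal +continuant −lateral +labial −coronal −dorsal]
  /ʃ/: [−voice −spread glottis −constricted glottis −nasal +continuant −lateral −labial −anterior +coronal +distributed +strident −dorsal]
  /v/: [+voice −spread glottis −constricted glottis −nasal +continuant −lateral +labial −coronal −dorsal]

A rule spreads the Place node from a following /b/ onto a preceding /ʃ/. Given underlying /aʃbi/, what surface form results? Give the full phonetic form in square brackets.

[afbi]

Place immediately or transitively dominates [labial], [anterior], [coronal], [distributed], [strident], [dorsal], [high], [back].
After delinking /ʃ/'s Place and linking /b/'s, the affected terminals become [+labial], [−coronal], [−dorsal]; [voice], [spread glottis], [constricted glottis], … (outside Place) are retained from /ʃ/.
This feature bundle is that of [f], so /aʃbi/ surfaces as [afbi].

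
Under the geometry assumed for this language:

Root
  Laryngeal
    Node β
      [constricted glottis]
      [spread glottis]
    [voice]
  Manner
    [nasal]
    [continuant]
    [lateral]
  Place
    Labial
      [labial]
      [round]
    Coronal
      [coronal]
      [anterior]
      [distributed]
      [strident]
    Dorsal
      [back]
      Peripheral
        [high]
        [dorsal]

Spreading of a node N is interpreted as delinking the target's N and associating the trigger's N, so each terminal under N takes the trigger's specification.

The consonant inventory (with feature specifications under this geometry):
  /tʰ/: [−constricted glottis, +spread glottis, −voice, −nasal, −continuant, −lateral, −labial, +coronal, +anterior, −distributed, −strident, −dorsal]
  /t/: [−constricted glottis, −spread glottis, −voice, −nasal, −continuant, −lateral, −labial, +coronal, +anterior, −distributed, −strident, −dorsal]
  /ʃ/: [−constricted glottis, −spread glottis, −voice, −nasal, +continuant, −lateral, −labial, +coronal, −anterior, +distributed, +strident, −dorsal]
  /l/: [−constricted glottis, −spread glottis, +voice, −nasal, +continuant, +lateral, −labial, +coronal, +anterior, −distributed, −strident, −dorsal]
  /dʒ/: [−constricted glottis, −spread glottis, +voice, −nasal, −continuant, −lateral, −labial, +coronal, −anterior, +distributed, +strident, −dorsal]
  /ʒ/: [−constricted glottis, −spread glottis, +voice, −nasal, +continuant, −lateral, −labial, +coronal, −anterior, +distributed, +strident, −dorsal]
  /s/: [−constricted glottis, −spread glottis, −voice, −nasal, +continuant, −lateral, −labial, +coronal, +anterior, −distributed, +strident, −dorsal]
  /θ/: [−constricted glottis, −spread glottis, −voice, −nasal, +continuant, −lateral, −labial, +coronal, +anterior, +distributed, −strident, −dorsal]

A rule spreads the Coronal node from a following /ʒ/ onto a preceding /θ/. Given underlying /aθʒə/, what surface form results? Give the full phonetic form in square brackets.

Terminals under Coronal in this geometry: [coronal], [anterior], [distributed], [strident].
Spreading Coronal from /ʒ/ onto /θ/ replaces those values with /ʒ/'s: [+coronal], [−anterior], [+distributed], [+strident]. Features outside Coronal ([constricted glottis], [spread glottis], [voice], …) stay as in /θ/.
Among the inventory, only /ʃ/ has exactly this specification, giving the surface form [aʃʒə].

[aʃʒə]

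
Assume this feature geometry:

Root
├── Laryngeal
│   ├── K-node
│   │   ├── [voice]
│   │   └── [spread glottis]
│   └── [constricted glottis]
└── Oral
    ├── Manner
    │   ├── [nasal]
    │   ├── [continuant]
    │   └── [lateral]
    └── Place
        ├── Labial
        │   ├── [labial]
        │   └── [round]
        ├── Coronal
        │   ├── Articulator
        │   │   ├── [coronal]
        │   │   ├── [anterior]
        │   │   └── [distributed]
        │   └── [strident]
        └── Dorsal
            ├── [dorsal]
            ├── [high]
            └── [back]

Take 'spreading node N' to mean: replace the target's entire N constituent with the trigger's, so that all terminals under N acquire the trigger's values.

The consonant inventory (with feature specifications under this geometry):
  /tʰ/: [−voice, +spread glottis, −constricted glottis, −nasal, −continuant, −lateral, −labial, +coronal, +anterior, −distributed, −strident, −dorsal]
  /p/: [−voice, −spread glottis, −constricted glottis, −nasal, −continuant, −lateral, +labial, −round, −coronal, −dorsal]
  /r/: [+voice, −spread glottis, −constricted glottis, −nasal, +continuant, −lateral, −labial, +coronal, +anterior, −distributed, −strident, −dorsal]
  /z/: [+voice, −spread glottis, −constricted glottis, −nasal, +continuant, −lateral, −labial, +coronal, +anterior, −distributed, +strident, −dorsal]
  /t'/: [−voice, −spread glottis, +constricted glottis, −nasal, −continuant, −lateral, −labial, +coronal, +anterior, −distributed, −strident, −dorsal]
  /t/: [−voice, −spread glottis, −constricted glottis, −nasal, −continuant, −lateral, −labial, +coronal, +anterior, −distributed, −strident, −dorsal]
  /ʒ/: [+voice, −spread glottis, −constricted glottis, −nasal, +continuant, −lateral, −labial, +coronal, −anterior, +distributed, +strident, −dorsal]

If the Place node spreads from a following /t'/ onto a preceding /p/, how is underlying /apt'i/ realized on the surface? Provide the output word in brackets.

Terminals under Place in this geometry: [labial], [round], [coronal], [anterior], [distributed], [strident], [dorsal], [high], [back].
Spreading Place from /t'/ onto /p/ replaces those values with /t'/'s: [−labial], [+coronal], [+anterior], [−distributed], [−strident], [−dorsal]. Features outside Place ([voice], [spread glottis], [constricted glottis], …) stay as in /p/.
The resulting bundle matches /t/ in the inventory; substituting it for /p/ gives [att'i].

[att'i]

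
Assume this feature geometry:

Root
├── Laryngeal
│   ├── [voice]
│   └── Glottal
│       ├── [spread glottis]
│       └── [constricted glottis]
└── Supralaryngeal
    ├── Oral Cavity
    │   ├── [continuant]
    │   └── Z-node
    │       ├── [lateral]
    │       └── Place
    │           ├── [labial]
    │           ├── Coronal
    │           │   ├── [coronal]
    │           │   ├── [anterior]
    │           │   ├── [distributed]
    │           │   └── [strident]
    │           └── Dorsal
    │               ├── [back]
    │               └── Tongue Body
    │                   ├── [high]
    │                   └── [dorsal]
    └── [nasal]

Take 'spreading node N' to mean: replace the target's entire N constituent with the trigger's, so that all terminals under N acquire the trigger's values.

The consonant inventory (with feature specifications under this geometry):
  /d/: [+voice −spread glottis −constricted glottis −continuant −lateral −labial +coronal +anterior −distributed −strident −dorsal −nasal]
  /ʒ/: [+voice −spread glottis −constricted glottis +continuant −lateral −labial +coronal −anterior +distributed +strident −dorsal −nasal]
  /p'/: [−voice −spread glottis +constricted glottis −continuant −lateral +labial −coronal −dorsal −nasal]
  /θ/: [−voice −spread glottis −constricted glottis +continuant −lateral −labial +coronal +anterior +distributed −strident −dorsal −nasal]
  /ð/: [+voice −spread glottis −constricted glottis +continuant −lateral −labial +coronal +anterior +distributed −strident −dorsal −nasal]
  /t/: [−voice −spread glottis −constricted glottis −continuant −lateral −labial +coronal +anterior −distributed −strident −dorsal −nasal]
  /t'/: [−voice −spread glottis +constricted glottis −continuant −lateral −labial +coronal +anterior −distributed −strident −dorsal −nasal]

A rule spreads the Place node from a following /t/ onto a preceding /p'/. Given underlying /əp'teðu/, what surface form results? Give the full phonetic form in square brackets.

The Place node dominates the terminals [labial], [coronal], [anterior], [distributed], [strident], [back], [high], [dorsal].
The target acquires /t/'s values for everything under Place — [−labial], [+coronal], [+anterior], [−distributed], [−strident], [−dorsal] — while keeping its own [voice], [spread glottis], [constricted glottis], ….
The resulting bundle matches /t'/ in the inventory; substituting it for /p'/ gives [ət'teðu].

[ət'teðu]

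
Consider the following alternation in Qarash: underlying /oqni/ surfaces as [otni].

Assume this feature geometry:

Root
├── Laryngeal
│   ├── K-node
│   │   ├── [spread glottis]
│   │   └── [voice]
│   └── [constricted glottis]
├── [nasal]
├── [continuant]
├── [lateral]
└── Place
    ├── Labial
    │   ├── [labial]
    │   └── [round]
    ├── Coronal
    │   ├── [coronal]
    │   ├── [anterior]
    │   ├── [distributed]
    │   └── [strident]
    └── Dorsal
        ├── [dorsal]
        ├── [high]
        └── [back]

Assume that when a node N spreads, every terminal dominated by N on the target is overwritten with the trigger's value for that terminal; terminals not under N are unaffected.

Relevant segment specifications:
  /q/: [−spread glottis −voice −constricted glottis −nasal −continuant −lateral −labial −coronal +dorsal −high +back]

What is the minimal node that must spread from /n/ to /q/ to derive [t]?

Place

/q/ and [t] differ in [coronal], [anterior], [distributed], [strident], [dorsal], [high], [back]; every other specified feature is identical.
The smallest constituent containing every changed terminal is Place — each of its daughters lacks at least one of the affected features.
If Place spreads, every terminal under it takes /n/'s value, producing [t] as observed.
Had Root spread, [nasal], [voice] would have taken /n/'s values; they stay as in /q/, confirming the spreading constituent is exactly Place.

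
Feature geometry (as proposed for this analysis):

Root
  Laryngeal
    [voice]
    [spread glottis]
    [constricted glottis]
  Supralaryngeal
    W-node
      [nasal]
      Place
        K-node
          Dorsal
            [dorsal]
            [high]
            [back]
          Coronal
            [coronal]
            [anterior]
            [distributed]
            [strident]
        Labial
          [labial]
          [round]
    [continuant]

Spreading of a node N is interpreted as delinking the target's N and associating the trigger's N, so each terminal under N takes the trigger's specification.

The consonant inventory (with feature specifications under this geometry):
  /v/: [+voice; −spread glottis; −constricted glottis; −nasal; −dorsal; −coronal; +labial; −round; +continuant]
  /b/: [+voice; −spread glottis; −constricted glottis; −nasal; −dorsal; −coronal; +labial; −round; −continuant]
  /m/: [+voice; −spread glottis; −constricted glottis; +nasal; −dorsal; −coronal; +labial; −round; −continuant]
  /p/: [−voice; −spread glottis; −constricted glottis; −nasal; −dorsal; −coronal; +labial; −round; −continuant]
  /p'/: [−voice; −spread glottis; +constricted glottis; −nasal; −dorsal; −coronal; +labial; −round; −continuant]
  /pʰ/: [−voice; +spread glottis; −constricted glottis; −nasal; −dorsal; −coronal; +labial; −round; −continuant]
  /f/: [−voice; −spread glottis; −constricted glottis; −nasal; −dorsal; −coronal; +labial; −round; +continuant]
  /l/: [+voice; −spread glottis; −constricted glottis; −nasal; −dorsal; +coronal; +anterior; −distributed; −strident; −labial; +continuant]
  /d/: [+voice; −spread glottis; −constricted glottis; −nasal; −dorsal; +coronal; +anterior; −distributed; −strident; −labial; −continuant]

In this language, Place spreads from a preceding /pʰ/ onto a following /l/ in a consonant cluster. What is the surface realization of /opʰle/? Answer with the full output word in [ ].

Terminals under Place in this geometry: [dorsal], [high], [back], [coronal], [anterior], [distributed], [strident], [labial], [round].
Spreading Place from /pʰ/ onto /l/ replaces those values with /pʰ/'s: [−dorsal], [−coronal], [+labial], [−round]. Features outside Place ([voice], [spread glottis], [constricted glottis], …) stay as in /l/.
The resulting bundle matches /v/ in the inventory; substituting it for /l/ gives [opʰve].

[opʰve]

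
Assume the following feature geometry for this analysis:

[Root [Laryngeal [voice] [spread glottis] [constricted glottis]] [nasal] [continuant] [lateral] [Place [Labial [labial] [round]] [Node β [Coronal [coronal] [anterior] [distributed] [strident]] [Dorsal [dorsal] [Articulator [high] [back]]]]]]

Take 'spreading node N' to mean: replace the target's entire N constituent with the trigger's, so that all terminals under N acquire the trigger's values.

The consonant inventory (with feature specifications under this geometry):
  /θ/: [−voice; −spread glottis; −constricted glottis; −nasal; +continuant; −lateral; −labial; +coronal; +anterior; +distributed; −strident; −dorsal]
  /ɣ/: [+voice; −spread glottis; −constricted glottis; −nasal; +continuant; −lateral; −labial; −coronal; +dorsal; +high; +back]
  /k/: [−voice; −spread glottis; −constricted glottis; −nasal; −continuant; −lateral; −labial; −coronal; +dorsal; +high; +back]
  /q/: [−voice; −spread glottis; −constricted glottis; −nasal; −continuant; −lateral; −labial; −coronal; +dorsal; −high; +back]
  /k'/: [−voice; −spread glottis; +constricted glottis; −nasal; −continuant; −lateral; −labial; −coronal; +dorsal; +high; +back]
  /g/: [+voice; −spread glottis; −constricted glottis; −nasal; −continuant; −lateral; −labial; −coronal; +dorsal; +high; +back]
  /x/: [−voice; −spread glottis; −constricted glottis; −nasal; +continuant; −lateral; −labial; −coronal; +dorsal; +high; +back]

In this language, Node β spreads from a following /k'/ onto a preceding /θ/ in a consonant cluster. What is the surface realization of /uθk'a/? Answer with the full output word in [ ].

[uxk'a]

Terminals under Node β in this geometry: [coronal], [anterior], [distributed], [strident], [dorsal], [high], [back].
After delinking /θ/'s Node β and linking /k'/'s, the affected terminals become [−coronal], [+dorsal], [+high], [+back]; [voice], [spread glottis], [constricted glottis], … (outside Node β) are retained from /θ/.
The resulting bundle matches /x/ in the inventory; substituting it for /θ/ gives [uxk'a].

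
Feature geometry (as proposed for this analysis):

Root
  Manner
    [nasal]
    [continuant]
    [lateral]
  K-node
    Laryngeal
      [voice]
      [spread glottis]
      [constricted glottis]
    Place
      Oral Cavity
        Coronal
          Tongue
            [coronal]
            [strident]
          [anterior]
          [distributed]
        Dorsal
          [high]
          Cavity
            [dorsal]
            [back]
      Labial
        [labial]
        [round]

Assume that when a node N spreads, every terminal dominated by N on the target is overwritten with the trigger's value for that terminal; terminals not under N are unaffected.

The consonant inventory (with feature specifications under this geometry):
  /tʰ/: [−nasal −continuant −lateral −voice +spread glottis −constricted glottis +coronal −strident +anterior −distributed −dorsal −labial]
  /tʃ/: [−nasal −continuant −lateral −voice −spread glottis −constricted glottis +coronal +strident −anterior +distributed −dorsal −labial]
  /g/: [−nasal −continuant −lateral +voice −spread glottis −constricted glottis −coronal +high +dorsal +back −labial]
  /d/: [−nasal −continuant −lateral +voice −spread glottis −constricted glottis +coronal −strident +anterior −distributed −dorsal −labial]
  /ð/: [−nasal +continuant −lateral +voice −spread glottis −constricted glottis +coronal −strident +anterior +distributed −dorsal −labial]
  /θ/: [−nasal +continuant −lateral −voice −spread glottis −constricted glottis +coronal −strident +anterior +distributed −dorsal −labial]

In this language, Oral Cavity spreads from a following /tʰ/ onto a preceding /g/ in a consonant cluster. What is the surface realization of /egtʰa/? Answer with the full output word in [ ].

[edtʰa]

The Oral Cavity node dominates the terminals [coronal], [strident], [anterior], [distributed], [high], [dorsal], [back].
Spreading Oral Cavity from /tʰ/ onto /g/ replaces those values with /tʰ/'s: [+coronal], [−strident], [+anterior], [−distributed], [−dorsal]. Features outside Oral Cavity ([nasal], [continuant], [lateral], …) stay as in /g/.
This feature bundle is that of [d], so /egtʰa/ surfaces as [edtʰa].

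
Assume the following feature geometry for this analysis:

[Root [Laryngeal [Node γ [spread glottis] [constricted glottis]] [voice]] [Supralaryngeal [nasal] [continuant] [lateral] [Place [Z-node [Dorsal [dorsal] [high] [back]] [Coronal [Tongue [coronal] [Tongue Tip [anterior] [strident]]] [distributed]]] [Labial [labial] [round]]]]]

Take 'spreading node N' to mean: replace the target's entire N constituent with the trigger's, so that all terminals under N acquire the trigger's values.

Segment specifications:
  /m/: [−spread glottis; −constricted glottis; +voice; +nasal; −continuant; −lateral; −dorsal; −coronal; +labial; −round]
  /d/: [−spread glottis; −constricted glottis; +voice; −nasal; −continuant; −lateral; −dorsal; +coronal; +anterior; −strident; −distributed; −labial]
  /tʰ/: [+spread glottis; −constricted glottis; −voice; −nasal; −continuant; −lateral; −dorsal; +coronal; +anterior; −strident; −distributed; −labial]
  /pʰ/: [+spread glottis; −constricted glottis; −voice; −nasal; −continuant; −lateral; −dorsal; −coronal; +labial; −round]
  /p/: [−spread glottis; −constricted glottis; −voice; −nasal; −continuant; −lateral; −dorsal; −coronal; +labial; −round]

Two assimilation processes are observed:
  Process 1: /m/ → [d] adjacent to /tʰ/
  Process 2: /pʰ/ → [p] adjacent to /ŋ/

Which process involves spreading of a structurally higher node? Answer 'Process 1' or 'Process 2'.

In Process 1, [nasal], [labial], [round], [coronal], [anterior], [distributed], [strident] change, so the minimal spreading node is Supralaryngeal at depth 1.
In Process 2, [spread glottis] changes, so the minimal spreading node is [spread glottis] at depth 3.
Depth 1 < depth 3; Process 1 involves the structurally higher constituent Supralaryngeal.

Process 1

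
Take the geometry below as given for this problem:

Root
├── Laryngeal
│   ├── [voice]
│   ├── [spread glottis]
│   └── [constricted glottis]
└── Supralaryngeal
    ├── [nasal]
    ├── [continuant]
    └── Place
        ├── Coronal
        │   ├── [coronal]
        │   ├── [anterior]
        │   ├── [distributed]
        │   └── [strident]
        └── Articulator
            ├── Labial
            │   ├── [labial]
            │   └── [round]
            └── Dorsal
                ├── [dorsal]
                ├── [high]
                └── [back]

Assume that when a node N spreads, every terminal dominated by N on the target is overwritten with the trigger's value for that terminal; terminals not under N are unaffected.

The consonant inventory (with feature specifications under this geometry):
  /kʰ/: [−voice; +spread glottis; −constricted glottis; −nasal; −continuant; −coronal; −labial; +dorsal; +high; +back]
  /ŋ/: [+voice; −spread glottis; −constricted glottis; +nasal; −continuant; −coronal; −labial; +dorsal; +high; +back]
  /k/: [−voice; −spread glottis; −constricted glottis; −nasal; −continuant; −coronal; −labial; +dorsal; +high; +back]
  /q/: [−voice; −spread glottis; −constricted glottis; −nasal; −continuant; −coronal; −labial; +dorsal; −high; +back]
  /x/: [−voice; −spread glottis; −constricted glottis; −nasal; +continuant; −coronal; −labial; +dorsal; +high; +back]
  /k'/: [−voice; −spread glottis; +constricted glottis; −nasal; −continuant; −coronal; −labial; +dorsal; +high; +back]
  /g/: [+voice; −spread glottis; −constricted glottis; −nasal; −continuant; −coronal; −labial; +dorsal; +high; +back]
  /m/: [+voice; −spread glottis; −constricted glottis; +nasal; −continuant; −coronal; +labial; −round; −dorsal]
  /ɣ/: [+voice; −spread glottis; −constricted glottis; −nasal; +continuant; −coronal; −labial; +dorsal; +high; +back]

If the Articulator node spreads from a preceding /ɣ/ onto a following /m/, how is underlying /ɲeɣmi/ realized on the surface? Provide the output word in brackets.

Terminals under Articulator in this geometry: [labial], [round], [dorsal], [high], [back].
After delinking /m/'s Articulator and linking /ɣ/'s, the affected terminals become [−labial], [+dorsal], [+high], [+back]; [voice], [spread glottis], [constricted glottis], … (outside Articulator) are retained from /m/.
Among the inventory, only /ŋ/ has exactly this specification, giving the surface form [ɲeɣŋi].

[ɲeɣŋi]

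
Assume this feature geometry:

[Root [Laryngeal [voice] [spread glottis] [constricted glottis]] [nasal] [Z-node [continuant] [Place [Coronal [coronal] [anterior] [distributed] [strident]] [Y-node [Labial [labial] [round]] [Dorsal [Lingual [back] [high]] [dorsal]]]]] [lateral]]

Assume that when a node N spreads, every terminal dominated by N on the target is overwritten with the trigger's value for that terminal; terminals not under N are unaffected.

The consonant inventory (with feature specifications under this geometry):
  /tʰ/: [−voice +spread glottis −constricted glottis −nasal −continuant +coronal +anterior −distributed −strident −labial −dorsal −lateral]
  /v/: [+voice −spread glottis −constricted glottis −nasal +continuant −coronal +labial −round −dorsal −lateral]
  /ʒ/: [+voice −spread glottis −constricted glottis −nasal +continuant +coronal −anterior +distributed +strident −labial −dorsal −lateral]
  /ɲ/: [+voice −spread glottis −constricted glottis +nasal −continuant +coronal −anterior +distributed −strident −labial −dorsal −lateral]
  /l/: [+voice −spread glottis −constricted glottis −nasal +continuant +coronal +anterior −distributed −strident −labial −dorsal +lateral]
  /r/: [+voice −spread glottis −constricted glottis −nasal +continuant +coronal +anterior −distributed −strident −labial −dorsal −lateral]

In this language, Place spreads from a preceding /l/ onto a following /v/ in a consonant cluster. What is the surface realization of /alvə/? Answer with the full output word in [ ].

[alrə]

Place immediately or transitively dominates [coronal], [anterior], [distributed], [strident], [labial], [round], [back], [high], [dorsal].
After delinking /v/'s Place and linking /l/'s, the affected terminals become [+coronal], [+anterior], [−distributed], [−strident], [−labial], [−dorsal]; [voice], [spread glottis], [constricted glottis], … (outside Place) are retained from /v/.
The resulting bundle matches /r/ in the inventory; substituting it for /v/ gives [alrə].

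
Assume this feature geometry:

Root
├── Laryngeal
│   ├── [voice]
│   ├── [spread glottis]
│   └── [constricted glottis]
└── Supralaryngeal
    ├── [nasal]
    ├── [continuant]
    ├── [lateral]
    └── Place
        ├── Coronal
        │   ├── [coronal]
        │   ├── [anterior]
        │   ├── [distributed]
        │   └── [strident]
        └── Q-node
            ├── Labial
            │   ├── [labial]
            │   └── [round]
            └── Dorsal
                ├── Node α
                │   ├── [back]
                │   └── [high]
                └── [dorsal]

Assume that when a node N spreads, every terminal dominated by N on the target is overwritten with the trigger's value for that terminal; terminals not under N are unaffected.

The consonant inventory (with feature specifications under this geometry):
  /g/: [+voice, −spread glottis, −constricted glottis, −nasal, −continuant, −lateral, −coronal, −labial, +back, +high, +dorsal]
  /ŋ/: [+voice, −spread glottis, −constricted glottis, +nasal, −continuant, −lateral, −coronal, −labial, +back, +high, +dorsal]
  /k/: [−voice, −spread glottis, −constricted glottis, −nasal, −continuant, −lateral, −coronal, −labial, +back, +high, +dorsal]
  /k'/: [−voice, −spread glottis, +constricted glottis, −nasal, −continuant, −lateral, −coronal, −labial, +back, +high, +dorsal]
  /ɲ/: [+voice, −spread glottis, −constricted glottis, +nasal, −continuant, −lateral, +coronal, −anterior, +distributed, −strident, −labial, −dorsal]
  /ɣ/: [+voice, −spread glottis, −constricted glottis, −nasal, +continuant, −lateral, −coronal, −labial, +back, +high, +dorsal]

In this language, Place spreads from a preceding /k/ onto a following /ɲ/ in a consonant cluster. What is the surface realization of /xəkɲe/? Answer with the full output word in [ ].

Place immediately or transitively dominates [coronal], [anterior], [distributed], [strident], [labial], [round], [back], [high], [dorsal].
After delinking /ɲ/'s Place and linking /k/'s, the affected terminals become [−coronal], [−labial], [+back], [+high], [+dorsal]; [voice], [spread glottis], [constricted glottis], … (outside Place) are retained from /ɲ/.
This feature bundle is that of [ŋ], so /xəkɲe/ surfaces as [xəkŋe].

[xəkŋe]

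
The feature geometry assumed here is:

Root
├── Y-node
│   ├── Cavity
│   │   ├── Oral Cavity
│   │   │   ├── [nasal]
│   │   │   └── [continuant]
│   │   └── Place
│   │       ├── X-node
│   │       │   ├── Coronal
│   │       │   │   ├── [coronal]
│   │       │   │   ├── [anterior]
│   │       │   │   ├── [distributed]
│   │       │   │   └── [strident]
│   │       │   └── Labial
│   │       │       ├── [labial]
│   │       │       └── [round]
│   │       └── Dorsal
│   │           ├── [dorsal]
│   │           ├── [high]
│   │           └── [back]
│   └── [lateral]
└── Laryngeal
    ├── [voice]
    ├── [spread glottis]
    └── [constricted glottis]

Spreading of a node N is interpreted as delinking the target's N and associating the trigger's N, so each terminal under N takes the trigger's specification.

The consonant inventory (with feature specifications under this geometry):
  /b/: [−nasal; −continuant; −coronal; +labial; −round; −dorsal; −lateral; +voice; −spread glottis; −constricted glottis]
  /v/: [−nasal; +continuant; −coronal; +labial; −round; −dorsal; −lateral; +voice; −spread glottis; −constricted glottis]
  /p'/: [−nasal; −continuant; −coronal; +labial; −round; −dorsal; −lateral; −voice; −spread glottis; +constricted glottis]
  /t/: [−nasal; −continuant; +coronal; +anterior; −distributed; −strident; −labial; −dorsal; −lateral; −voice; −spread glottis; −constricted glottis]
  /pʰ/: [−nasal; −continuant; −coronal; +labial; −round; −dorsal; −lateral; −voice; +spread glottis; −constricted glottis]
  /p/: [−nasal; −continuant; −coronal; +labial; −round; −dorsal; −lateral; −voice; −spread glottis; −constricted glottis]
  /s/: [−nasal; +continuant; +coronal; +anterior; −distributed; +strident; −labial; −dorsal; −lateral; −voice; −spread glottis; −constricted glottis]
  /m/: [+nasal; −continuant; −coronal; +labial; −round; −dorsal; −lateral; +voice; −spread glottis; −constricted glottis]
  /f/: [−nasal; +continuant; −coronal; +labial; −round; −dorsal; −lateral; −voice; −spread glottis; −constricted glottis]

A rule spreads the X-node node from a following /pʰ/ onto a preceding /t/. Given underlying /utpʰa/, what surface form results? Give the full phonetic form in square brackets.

[uppʰa]

The X-node node dominates the terminals [coronal], [anterior], [distributed], [strident], [labial], [round].
After delinking /t/'s X-node and linking /pʰ/'s, the affected terminals become [−coronal], [+labial], [−round]; [nasal], [continuant], [dorsal], … (outside X-node) are retained from /t/.
The resulting bundle matches /p/ in the inventory; substituting it for /t/ gives [uppʰa].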